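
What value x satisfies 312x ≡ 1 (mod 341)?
47

gcd(312, 341) = 1, so the inverse exists.
Extended Euclidean algorithm on (341, 312):
341 = 1 × 312 + 29  ⟹  29 = (1)·341 + (-1)·312
312 = 10 × 29 + 22  ⟹  22 = (-10)·341 + (11)·312
29 = 1 × 22 + 7  ⟹  7 = (11)·341 + (-12)·312
22 = 3 × 7 + 1  ⟹  1 = (-43)·341 + (47)·312
So (47)·312 ≡ 1 (mod 341), i.e. 312^(-1) ≡ 47 (mod 341).
Check: 312 × 47 = 14664 ≡ 1 (mod 341)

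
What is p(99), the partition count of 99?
169229875

p(n) counts ways to write n as a sum of positive integers (order ignored).
Euler's pentagonal recurrence: p(k) = p(k-1) + p(k-2) - p(k-5) - p(k-7) + p(k-12) + p(k-15) - ... (offsets j(3j∓1)/2, signs ++--, p(0)=1, p(<0)=0).
DP table for k = 0..98: p(0)=1, p(1)=1, p(2)=2, p(3)=3, p(4)=5, p(5)=7, p(6)=11, p(7)=15, p(8)=22, p(9)=30, p(10)=42, p(11)=56, p(12)=77, p(13)=101, p(14)=135, p(15)=176, p(16)=231, p(17)=297, p(18)=385, p(19)=490, p(20)=627, p(21)=792, p(22)=1002, p(23)=1255, p(24)=1575, p(25)=1958, p(26)=2436, p(27)=3010, p(28)=3718, p(29)=4565, p(30)=5604, p(31)=6842, p(32)=8349, p(33)=10143, p(34)=12310, p(35)=14883, p(36)=17977, p(37)=21637, p(38)=26015, p(39)=31185, p(40)=37338, p(41)=44583, p(42)=53174, p(43)=63261, p(44)=75175, p(45)=89134, p(46)=105558, p(47)=124754, p(48)=147273, p(49)=173525, p(50)=204226, p(51)=239943, p(52)=281589, p(53)=329931, p(54)=386155, p(55)=451276, p(56)=526823, p(57)=614154, p(58)=715220, p(59)=831820, p(60)=966467, p(61)=1121505, p(62)=1300156, p(63)=1505499, p(64)=1741630, p(65)=2012558, p(66)=2323520, p(67)=2679689, p(68)=3087735, p(69)=3554345, p(70)=4087968, p(71)=4697205, p(72)=5392783, p(73)=6185689, p(74)=7089500, p(75)=8118264, p(76)=9289091, p(77)=10619863, p(78)=12132164, p(79)=13848650, p(80)=15796476, p(81)=18004327, p(82)=20506255, p(83)=23338469, p(84)=26543660, p(85)=30167357, p(86)=34262962, p(87)=38887673, p(88)=44108109, p(89)=49995925, p(90)=56634173, p(91)=64112359, p(92)=72533807, p(93)=82010177, p(94)=92669720, p(95)=104651419, p(96)=118114304, p(97)=133230930, p(98)=150198136.
Final step: p(99) = p(98) + p(97) - p(94) - p(92) + p(87) + p(84) - p(77) - p(73) + p(64) + p(59) - p(48) - p(42) + p(29) + p(22) - p(7)
= 150198136 + 133230930 - 92669720 - 72533807 + 38887673 + 26543660 - 10619863 - 6185689 + 1741630 + 831820 - 147273 - 53174 + 4565 + 1002 - 15
= 169229875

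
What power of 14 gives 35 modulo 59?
44

Baby-step giant-step with step n = ⌈√59⌉ = 8.
Baby steps 14^j mod 59 (j:value) for j=0..7: 0:1, 1:14, 2:19, 3:30, 4:7, 5:39, 6:15, 7:33.
Giant-step multiplier: 14^(-8) ≡ 14^(58-8) = 14^50 ≡ 53 (mod 59).
Giant steps γ_i = 35·53^i mod 59: γ_0=35, γ_1=26, γ_2=21, γ_3=51, γ_4=48, γ_5=7 (in table at j=4).
x = i·n + j = 5·8 + 4 = 44.
Check: 14^44 ≡ 35 (mod 59).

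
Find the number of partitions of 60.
966467

p(n) counts ways to write n as a sum of positive integers (order ignored).
Euler's pentagonal recurrence: p(k) = p(k-1) + p(k-2) - p(k-5) - p(k-7) + p(k-12) + p(k-15) - ... (offsets j(3j∓1)/2, signs ++--, p(0)=1, p(<0)=0).
DP table for k = 0..59: p(0)=1, p(1)=1, p(2)=2, p(3)=3, p(4)=5, p(5)=7, p(6)=11, p(7)=15, p(8)=22, p(9)=30, p(10)=42, p(11)=56, p(12)=77, p(13)=101, p(14)=135, p(15)=176, p(16)=231, p(17)=297, p(18)=385, p(19)=490, p(20)=627, p(21)=792, p(22)=1002, p(23)=1255, p(24)=1575, p(25)=1958, p(26)=2436, p(27)=3010, p(28)=3718, p(29)=4565, p(30)=5604, p(31)=6842, p(32)=8349, p(33)=10143, p(34)=12310, p(35)=14883, p(36)=17977, p(37)=21637, p(38)=26015, p(39)=31185, p(40)=37338, p(41)=44583, p(42)=53174, p(43)=63261, p(44)=75175, p(45)=89134, p(46)=105558, p(47)=124754, p(48)=147273, p(49)=173525, p(50)=204226, p(51)=239943, p(52)=281589, p(53)=329931, p(54)=386155, p(55)=451276, p(56)=526823, p(57)=614154, p(58)=715220, p(59)=831820.
Final step: p(60) = p(59) + p(58) - p(55) - p(53) + p(48) + p(45) - p(38) - p(34) + p(25) + p(20) - p(9) - p(3)
= 831820 + 715220 - 451276 - 329931 + 147273 + 89134 - 26015 - 12310 + 1958 + 627 - 30 - 3
= 966467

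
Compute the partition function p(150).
40853235313

p(n) counts ways to write n as a sum of positive integers (order ignored).
Euler's pentagonal recurrence: p(k) = p(k-1) + p(k-2) - p(k-5) - p(k-7) + p(k-12) + p(k-15) - ... (offsets j(3j∓1)/2, signs ++--, p(0)=1, p(<0)=0).
DP table for k = 0..149: p(0)=1, p(1)=1, p(2)=2, p(3)=3, p(4)=5, p(5)=7, p(6)=11, p(7)=15, p(8)=22, p(9)=30, p(10)=42, p(11)=56, p(12)=77, p(13)=101, p(14)=135, p(15)=176, p(16)=231, p(17)=297, p(18)=385, p(19)=490, p(20)=627, p(21)=792, p(22)=1002, p(23)=1255, p(24)=1575, p(25)=1958, p(26)=2436, p(27)=3010, p(28)=3718, p(29)=4565, p(30)=5604, p(31)=6842, p(32)=8349, p(33)=10143, p(34)=12310, p(35)=14883, p(36)=17977, p(37)=21637, p(38)=26015, p(39)=31185, p(40)=37338, p(41)=44583, p(42)=53174, p(43)=63261, p(44)=75175, p(45)=89134, p(46)=105558, p(47)=124754, p(48)=147273, p(49)=173525, p(50)=204226, p(51)=239943, p(52)=281589, p(53)=329931, p(54)=386155, p(55)=451276, p(56)=526823, p(57)=614154, p(58)=715220, p(59)=831820, p(60)=966467, p(61)=1121505, p(62)=1300156, p(63)=1505499, p(64)=1741630, p(65)=2012558, p(66)=2323520, p(67)=2679689, p(68)=3087735, p(69)=3554345, p(70)=4087968, p(71)=4697205, p(72)=5392783, p(73)=6185689, p(74)=7089500, p(75)=8118264, p(76)=9289091, p(77)=10619863, p(78)=12132164, p(79)=13848650, p(80)=15796476, p(81)=18004327, p(82)=20506255, p(83)=23338469, p(84)=26543660, p(85)=30167357, p(86)=34262962, p(87)=38887673, p(88)=44108109, p(89)=49995925, p(90)=56634173, p(91)=64112359, p(92)=72533807, p(93)=82010177, p(94)=92669720, p(95)=104651419, p(96)=118114304, p(97)=133230930, p(98)=150198136, p(99)=169229875, p(100)=190569292, p(101)=214481126, p(102)=241265379, p(103)=271248950, p(104)=304801365, p(105)=342325709, p(106)=384276336, p(107)=431149389, p(108)=483502844, p(109)=541946240, p(110)=607163746, p(111)=679903203, p(112)=761002156, p(113)=851376628, p(114)=952050665, p(115)=1064144451, p(116)=1188908248, p(117)=1327710076, p(118)=1482074143, p(119)=1653668665, p(120)=1844349560, p(121)=2056148051, p(122)=2291320912, p(123)=2552338241, p(124)=2841940500, p(125)=3163127352, p(126)=3519222692, p(127)=3913864295, p(128)=4351078600, p(129)=4835271870, p(130)=5371315400, p(131)=5964539504, p(132)=6620830889, p(133)=7346629512, p(134)=8149040695, p(135)=9035836076, p(136)=10015581680, p(137)=11097645016, p(138)=12292341831, p(139)=13610949895, p(140)=15065878135, p(141)=16670689208, p(142)=18440293320, p(143)=20390982757, p(144)=22540654445, p(145)=24908858009, p(146)=27517052599, p(147)=30388671978, p(148)=33549419497, p(149)=37027355200.
Final step: p(150) = p(149) + p(148) - p(145) - p(143) + p(138) + p(135) - p(128) - p(124) + p(115) + p(110) - p(99) - p(93) + p(80) + p(73) - p(58) - p(50) + p(33) + p(24) - p(5)
= 37027355200 + 33549419497 - 24908858009 - 20390982757 + 12292341831 + 9035836076 - 4351078600 - 2841940500 + 1064144451 + 607163746 - 169229875 - 82010177 + 15796476 + 6185689 - 715220 - 204226 + 10143 + 1575 - 7
= 40853235313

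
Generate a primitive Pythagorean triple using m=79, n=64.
(2145, 10112, 10337)

Euclid's formula: a = m² - n², b = 2mn, c = m² + n²
m = 79, n = 64
a = 79² - 64² = 6241 - 4096 = 2145
b = 2 × 79 × 64 = 10112
c = 79² + 64² = 6241 + 4096 = 10337
Verification: 2145² + 10112² = 4601025 + 102252544 = 106853569 = 10337² ✓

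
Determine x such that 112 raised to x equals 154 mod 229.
214

Baby-step giant-step with step n = ⌈√229⌉ = 16.
Baby steps 112^j mod 229 (j:value) for j=0..15: 0:1, 1:112, 2:178, 3:13, 4:82, 5:24, 6:169, 7:150, 8:83, 9:136, 10:118, 11:163, 12:165, 13:160, 14:58, 15:84.
Giant-step multiplier: 112^(-16) ≡ 112^(228-16) = 112^212 ≡ 217 (mod 229).
Giant steps γ_i = 154·217^i mod 229: γ_0=154, γ_1=213, γ_2=192, γ_3=215, γ_4=168, γ_5=45, γ_6=147, γ_7=68, γ_8=100, γ_9=174, γ_10=202, γ_11=95, γ_12=5, γ_13=169 (in table at j=6).
x = i·n + j = 13·16 + 6 = 214.
Check: 112^214 ≡ 154 (mod 229).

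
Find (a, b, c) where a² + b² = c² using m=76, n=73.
(447, 11096, 11105)

Euclid's formula: a = m² - n², b = 2mn, c = m² + n²
m = 76, n = 73
a = 76² - 73² = 5776 - 5329 = 447
b = 2 × 76 × 73 = 11096
c = 76² + 73² = 5776 + 5329 = 11105
Verification: 447² + 11096² = 199809 + 123121216 = 123321025 = 11105² ✓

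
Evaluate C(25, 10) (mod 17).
0

Using Lucas' theorem:
Write n=25 and k=10 in base 17:
n in base 17: [1, 8]
k in base 17: [0, 10]
C(25,10) mod 17 = ∏ C(n_i, k_i) mod 17
Digit binomials (mod 17): C(1,0) = 1; C(8,10) = 0 (k_i > n_i)
Product: 1 × 0 = 0 ≡ 0 (mod 17)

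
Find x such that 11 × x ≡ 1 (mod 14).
9

gcd(11, 14) = 1, so the inverse exists.
Extended Euclidean algorithm on (14, 11):
14 = 1 × 11 + 3  ⟹  3 = (1)·14 + (-1)·11
11 = 3 × 3 + 2  ⟹  2 = (-3)·14 + (4)·11
3 = 1 × 2 + 1  ⟹  1 = (4)·14 + (-5)·11
So (-5)·11 ≡ 1 (mod 14), i.e. 11^(-1) ≡ -5 ≡ 9 (mod 14).
Check: 11 × 9 = 99 ≡ 1 (mod 14)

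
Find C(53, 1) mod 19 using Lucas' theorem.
15

Using Lucas' theorem:
Write n=53 and k=1 in base 19:
n in base 19: [2, 15]
k in base 19: [0, 1]
C(53,1) mod 19 = ∏ C(n_i, k_i) mod 19
Digit binomials (mod 19): C(2,0) = 1; C(15,1) = 15
Product: 1 × 15 = 15 ≡ 15 (mod 19)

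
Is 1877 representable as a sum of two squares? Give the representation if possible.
14² + 41² (a=14, b=41)

Factorization: 1877 = 1877
By Fermat: n is sum of two squares iff every prime p ≡ 3 (mod 4) appears to even power.
All primes ≡ 3 (mod 4) appear to even power.
Search a = 0, 1, 2, … for 1877 - a² a perfect square: first hit at a = 14: 1877 - 196 = 1681 = 41².
1877 = 14² + 41² = 196 + 1681 ✓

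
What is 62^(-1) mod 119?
48

gcd(62, 119) = 1, so the inverse exists.
Extended Euclidean algorithm on (119, 62):
119 = 1 × 62 + 57  ⟹  57 = (1)·119 + (-1)·62
62 = 1 × 57 + 5  ⟹  5 = (-1)·119 + (2)·62
57 = 11 × 5 + 2  ⟹  2 = (12)·119 + (-23)·62
5 = 2 × 2 + 1  ⟹  1 = (-25)·119 + (48)·62
So (48)·62 ≡ 1 (mod 119), i.e. 62^(-1) ≡ 48 (mod 119).
Check: 62 × 48 = 2976 ≡ 1 (mod 119)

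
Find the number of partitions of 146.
27517052599

p(n) counts ways to write n as a sum of positive integers (order ignored).
Euler's pentagonal recurrence: p(k) = p(k-1) + p(k-2) - p(k-5) - p(k-7) + p(k-12) + p(k-15) - ... (offsets j(3j∓1)/2, signs ++--, p(0)=1, p(<0)=0).
DP table for k = 0..145: p(0)=1, p(1)=1, p(2)=2, p(3)=3, p(4)=5, p(5)=7, p(6)=11, p(7)=15, p(8)=22, p(9)=30, p(10)=42, p(11)=56, p(12)=77, p(13)=101, p(14)=135, p(15)=176, p(16)=231, p(17)=297, p(18)=385, p(19)=490, p(20)=627, p(21)=792, p(22)=1002, p(23)=1255, p(24)=1575, p(25)=1958, p(26)=2436, p(27)=3010, p(28)=3718, p(29)=4565, p(30)=5604, p(31)=6842, p(32)=8349, p(33)=10143, p(34)=12310, p(35)=14883, p(36)=17977, p(37)=21637, p(38)=26015, p(39)=31185, p(40)=37338, p(41)=44583, p(42)=53174, p(43)=63261, p(44)=75175, p(45)=89134, p(46)=105558, p(47)=124754, p(48)=147273, p(49)=173525, p(50)=204226, p(51)=239943, p(52)=281589, p(53)=329931, p(54)=386155, p(55)=451276, p(56)=526823, p(57)=614154, p(58)=715220, p(59)=831820, p(60)=966467, p(61)=1121505, p(62)=1300156, p(63)=1505499, p(64)=1741630, p(65)=2012558, p(66)=2323520, p(67)=2679689, p(68)=3087735, p(69)=3554345, p(70)=4087968, p(71)=4697205, p(72)=5392783, p(73)=6185689, p(74)=7089500, p(75)=8118264, p(76)=9289091, p(77)=10619863, p(78)=12132164, p(79)=13848650, p(80)=15796476, p(81)=18004327, p(82)=20506255, p(83)=23338469, p(84)=26543660, p(85)=30167357, p(86)=34262962, p(87)=38887673, p(88)=44108109, p(89)=49995925, p(90)=56634173, p(91)=64112359, p(92)=72533807, p(93)=82010177, p(94)=92669720, p(95)=104651419, p(96)=118114304, p(97)=133230930, p(98)=150198136, p(99)=169229875, p(100)=190569292, p(101)=214481126, p(102)=241265379, p(103)=271248950, p(104)=304801365, p(105)=342325709, p(106)=384276336, p(107)=431149389, p(108)=483502844, p(109)=541946240, p(110)=607163746, p(111)=679903203, p(112)=761002156, p(113)=851376628, p(114)=952050665, p(115)=1064144451, p(116)=1188908248, p(117)=1327710076, p(118)=1482074143, p(119)=1653668665, p(120)=1844349560, p(121)=2056148051, p(122)=2291320912, p(123)=2552338241, p(124)=2841940500, p(125)=3163127352, p(126)=3519222692, p(127)=3913864295, p(128)=4351078600, p(129)=4835271870, p(130)=5371315400, p(131)=5964539504, p(132)=6620830889, p(133)=7346629512, p(134)=8149040695, p(135)=9035836076, p(136)=10015581680, p(137)=11097645016, p(138)=12292341831, p(139)=13610949895, p(140)=15065878135, p(141)=16670689208, p(142)=18440293320, p(143)=20390982757, p(144)=22540654445, p(145)=24908858009.
Final step: p(146) = p(145) + p(144) - p(141) - p(139) + p(134) + p(131) - p(124) - p(120) + p(111) + p(106) - p(95) - p(89) + p(76) + p(69) - p(54) - p(46) + p(29) + p(20) - p(1)
= 24908858009 + 22540654445 - 16670689208 - 13610949895 + 8149040695 + 5964539504 - 2841940500 - 1844349560 + 679903203 + 384276336 - 104651419 - 49995925 + 9289091 + 3554345 - 386155 - 105558 + 4565 + 627 - 1
= 27517052599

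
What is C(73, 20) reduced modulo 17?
6

Using Lucas' theorem:
Write n=73 and k=20 in base 17:
n in base 17: [4, 5]
k in base 17: [1, 3]
C(73,20) mod 17 = ∏ C(n_i, k_i) mod 17
Digit binomials (mod 17): C(4,1) = 4; C(5,3) = 10
Product: 4 × 10 = 40 ≡ 6 (mod 17)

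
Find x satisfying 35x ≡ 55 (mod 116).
x ≡ 101 (mod 116)

gcd(35, 116) = 1, which divides 55, so solutions exist.
Find 35^(-1) mod 116 by the extended Euclidean algorithm:
116 = 3 × 35 + 11  ⟹  11 = (1)·116 + (-3)·35
35 = 3 × 11 + 2  ⟹  2 = (-3)·116 + (10)·35
11 = 5 × 2 + 1  ⟹  1 = (16)·116 + (-53)·35
So (-53)·35 ≡ 1 (mod 116), i.e. 35^(-1) ≡ -53 ≡ 63 (mod 116).
x ≡ 63 × 55 = 3465 ≡ 101 (mod 116).
Check: 35 × 101 = 3535 ≡ 55 (mod 116).
Unique solution: x ≡ 101 (mod 116)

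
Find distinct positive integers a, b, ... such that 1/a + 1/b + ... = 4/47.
1/12 + 1/564

Greedy algorithm:
4/47: ceiling(47/4) = 12, use 1/12
1/564: ceiling(564/1) = 564, use 1/564
Result: 4/47 = 1/12 + 1/564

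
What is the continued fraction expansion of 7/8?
[0; 1, 7]

Euclidean algorithm steps:
7 = 0 × 8 + 7
8 = 1 × 7 + 1
7 = 7 × 1 + 0
Continued fraction: [0; 1, 7]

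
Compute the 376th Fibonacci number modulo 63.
42

Matrix identity: Q^n = [[F_(n+1), F_n], [F_n, F_(n-1)]] with Q = [[1,1],[1,0]].
n = 376 = 101111000₂. Square-and-multiply, entries mod 63:
Q^1 = [[1,1],[1,0]]
Q^2 = (Q^1)² = [[2,1],[1,1]]
Q^5 = (Q^2)²·Q = [[8,5],[5,3]]
Q^11 = (Q^5)²·Q = [[18,26],[26,55]]
Q^23 = (Q^11)²·Q = [[0,55],[55,8]]
Q^47 = (Q^23)²·Q = [[0,1],[1,62]]
Q^94 = (Q^47)² = [[1,62],[62,2]]
Q^188 = (Q^94)² = [[2,60],[60,5]]
Q^376 = (Q^188)² = [[13,42],[42,34]]
F_376 mod 63 = Q^376[0][1] = 42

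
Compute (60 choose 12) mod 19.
0

Using Lucas' theorem:
Write n=60 and k=12 in base 19:
n in base 19: [3, 3]
k in base 19: [0, 12]
C(60,12) mod 19 = ∏ C(n_i, k_i) mod 19
Digit binomials (mod 19): C(3,0) = 1; C(3,12) = 0 (k_i > n_i)
Product: 1 × 0 = 0 ≡ 0 (mod 19)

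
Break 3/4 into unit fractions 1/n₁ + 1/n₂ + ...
1/2 + 1/4

Greedy algorithm:
3/4: ceiling(4/3) = 2, use 1/2
1/4: ceiling(4/1) = 4, use 1/4
Result: 3/4 = 1/2 + 1/4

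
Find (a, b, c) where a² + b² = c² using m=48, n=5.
(2279, 480, 2329)

Euclid's formula: a = m² - n², b = 2mn, c = m² + n²
m = 48, n = 5
a = 48² - 5² = 2304 - 25 = 2279
b = 2 × 48 × 5 = 480
c = 48² + 5² = 2304 + 25 = 2329
Verification: 2279² + 480² = 5193841 + 230400 = 5424241 = 2329² ✓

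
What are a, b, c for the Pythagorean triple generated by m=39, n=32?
(497, 2496, 2545)

Euclid's formula: a = m² - n², b = 2mn, c = m² + n²
m = 39, n = 32
a = 39² - 32² = 1521 - 1024 = 497
b = 2 × 39 × 32 = 2496
c = 39² + 32² = 1521 + 1024 = 2545
Verification: 497² + 2496² = 247009 + 6230016 = 6477025 = 2545² ✓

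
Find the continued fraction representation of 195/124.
[1; 1, 1, 2, 1, 17]

Euclidean algorithm steps:
195 = 1 × 124 + 71
124 = 1 × 71 + 53
71 = 1 × 53 + 18
53 = 2 × 18 + 17
18 = 1 × 17 + 1
17 = 17 × 1 + 0
Continued fraction: [1; 1, 1, 2, 1, 17]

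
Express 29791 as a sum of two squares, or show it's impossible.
Not possible

Factorization: 29791 = 31^3
By Fermat: n is sum of two squares iff every prime p ≡ 3 (mod 4) appears to even power.
Prime(s) ≡ 3 (mod 4) with odd exponent: [(31, 3)]
Therefore 29791 cannot be expressed as a² + b².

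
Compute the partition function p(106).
384276336

p(n) counts ways to write n as a sum of positive integers (order ignored).
Euler's pentagonal recurrence: p(k) = p(k-1) + p(k-2) - p(k-5) - p(k-7) + p(k-12) + p(k-15) - ... (offsets j(3j∓1)/2, signs ++--, p(0)=1, p(<0)=0).
DP table for k = 0..105: p(0)=1, p(1)=1, p(2)=2, p(3)=3, p(4)=5, p(5)=7, p(6)=11, p(7)=15, p(8)=22, p(9)=30, p(10)=42, p(11)=56, p(12)=77, p(13)=101, p(14)=135, p(15)=176, p(16)=231, p(17)=297, p(18)=385, p(19)=490, p(20)=627, p(21)=792, p(22)=1002, p(23)=1255, p(24)=1575, p(25)=1958, p(26)=2436, p(27)=3010, p(28)=3718, p(29)=4565, p(30)=5604, p(31)=6842, p(32)=8349, p(33)=10143, p(34)=12310, p(35)=14883, p(36)=17977, p(37)=21637, p(38)=26015, p(39)=31185, p(40)=37338, p(41)=44583, p(42)=53174, p(43)=63261, p(44)=75175, p(45)=89134, p(46)=105558, p(47)=124754, p(48)=147273, p(49)=173525, p(50)=204226, p(51)=239943, p(52)=281589, p(53)=329931, p(54)=386155, p(55)=451276, p(56)=526823, p(57)=614154, p(58)=715220, p(59)=831820, p(60)=966467, p(61)=1121505, p(62)=1300156, p(63)=1505499, p(64)=1741630, p(65)=2012558, p(66)=2323520, p(67)=2679689, p(68)=3087735, p(69)=3554345, p(70)=4087968, p(71)=4697205, p(72)=5392783, p(73)=6185689, p(74)=7089500, p(75)=8118264, p(76)=9289091, p(77)=10619863, p(78)=12132164, p(79)=13848650, p(80)=15796476, p(81)=18004327, p(82)=20506255, p(83)=23338469, p(84)=26543660, p(85)=30167357, p(86)=34262962, p(87)=38887673, p(88)=44108109, p(89)=49995925, p(90)=56634173, p(91)=64112359, p(92)=72533807, p(93)=82010177, p(94)=92669720, p(95)=104651419, p(96)=118114304, p(97)=133230930, p(98)=150198136, p(99)=169229875, p(100)=190569292, p(101)=214481126, p(102)=241265379, p(103)=271248950, p(104)=304801365, p(105)=342325709.
Final step: p(106) = p(105) + p(104) - p(101) - p(99) + p(94) + p(91) - p(84) - p(80) + p(71) + p(66) - p(55) - p(49) + p(36) + p(29) - p(14) - p(6)
= 342325709 + 304801365 - 214481126 - 169229875 + 92669720 + 64112359 - 26543660 - 15796476 + 4697205 + 2323520 - 451276 - 173525 + 17977 + 4565 - 135 - 11
= 384276336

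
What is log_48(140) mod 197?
121

Baby-step giant-step with step n = ⌈√197⌉ = 15.
Baby steps 48^j mod 197 (j:value) for j=0..14: 0:1, 1:48, 2:137, 3:75, 4:54, 5:31, 6:109, 7:110, 8:158, 9:98, 10:173, 11:30, 12:61, 13:170, 14:83.
Giant-step multiplier: 48^(-15) ≡ 48^(196-15) = 48^181 ≡ 103 (mod 197).
Giant steps γ_i = 140·103^i mod 197: γ_0=140, γ_1=39, γ_2=77, γ_3=51, γ_4=131, γ_5=97, γ_6=141, γ_7=142, γ_8=48 (in table at j=1).
x = i·n + j = 8·15 + 1 = 121.
Check: 48^121 ≡ 140 (mod 197).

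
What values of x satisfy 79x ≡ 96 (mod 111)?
x ≡ 108 (mod 111)

gcd(79, 111) = 1, which divides 96, so solutions exist.
Find 79^(-1) mod 111 by the extended Euclidean algorithm:
111 = 1 × 79 + 32  ⟹  32 = (1)·111 + (-1)·79
79 = 2 × 32 + 15  ⟹  15 = (-2)·111 + (3)·79
32 = 2 × 15 + 2  ⟹  2 = (5)·111 + (-7)·79
15 = 7 × 2 + 1  ⟹  1 = (-37)·111 + (52)·79
So (52)·79 ≡ 1 (mod 111), i.e. 79^(-1) ≡ 52 (mod 111).
x ≡ 52 × 96 = 4992 ≡ 108 (mod 111).
Check: 79 × 108 = 8532 ≡ 96 (mod 111).
Unique solution: x ≡ 108 (mod 111)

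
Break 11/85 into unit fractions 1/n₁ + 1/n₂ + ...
1/8 + 1/227 + 1/154360

Greedy algorithm:
11/85: ceiling(85/11) = 8, use 1/8
3/680: ceiling(680/3) = 227, use 1/227
1/154360: ceiling(154360/1) = 154360, use 1/154360
Result: 11/85 = 1/8 + 1/227 + 1/154360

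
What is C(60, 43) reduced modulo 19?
0

Using Lucas' theorem:
Write n=60 and k=43 in base 19:
n in base 19: [3, 3]
k in base 19: [2, 5]
C(60,43) mod 19 = ∏ C(n_i, k_i) mod 19
Digit binomials (mod 19): C(3,2) = 3; C(3,5) = 0 (k_i > n_i)
Product: 3 × 0 = 0 ≡ 0 (mod 19)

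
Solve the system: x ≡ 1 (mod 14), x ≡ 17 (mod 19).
169

Using Chinese Remainder Theorem:
M = 14 × 19 = 266
M1 = 19, M2 = 14
y1 = 19^(-1) mod 14 = 3
y2 = 14^(-1) mod 19 = 15
x = (1×19×3 + 17×14×15) mod 266 = 169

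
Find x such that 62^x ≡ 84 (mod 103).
73

Baby-step giant-step with step n = ⌈√103⌉ = 11.
Baby steps 62^j mod 103 (j:value) for j=0..10: 0:1, 1:62, 2:33, 3:89, 4:59, 5:53, 6:93, 7:101, 8:82, 9:37, 10:28.
Giant-step multiplier: 62^(-11) ≡ 62^(102-11) = 62^91 ≡ 48 (mod 103).
Giant steps γ_i = 84·48^i mod 103: γ_0=84, γ_1=15, γ_2=102, γ_3=55, γ_4=65, γ_5=30, γ_6=101 (in table at j=7).
x = i·n + j = 6·11 + 7 = 73.
Check: 62^73 ≡ 84 (mod 103).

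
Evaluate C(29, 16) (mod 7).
0

Using Lucas' theorem:
Write n=29 and k=16 in base 7:
n in base 7: [4, 1]
k in base 7: [2, 2]
C(29,16) mod 7 = ∏ C(n_i, k_i) mod 7
Digit binomials (mod 7): C(4,2) = 6; C(1,2) = 0 (k_i > n_i)
Product: 6 × 0 = 0 ≡ 0 (mod 7)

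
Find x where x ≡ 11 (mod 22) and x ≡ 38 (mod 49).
1067

Using Chinese Remainder Theorem:
M = 22 × 49 = 1078
M1 = 49, M2 = 22
y1 = 49^(-1) mod 22 = 9
y2 = 22^(-1) mod 49 = 29
x = (11×49×9 + 38×22×29) mod 1078 = 1067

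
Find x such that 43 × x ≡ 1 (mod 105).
22

gcd(43, 105) = 1, so the inverse exists.
Extended Euclidean algorithm on (105, 43):
105 = 2 × 43 + 19  ⟹  19 = (1)·105 + (-2)·43
43 = 2 × 19 + 5  ⟹  5 = (-2)·105 + (5)·43
19 = 3 × 5 + 4  ⟹  4 = (7)·105 + (-17)·43
5 = 1 × 4 + 1  ⟹  1 = (-9)·105 + (22)·43
So (22)·43 ≡ 1 (mod 105), i.e. 43^(-1) ≡ 22 (mod 105).
Check: 43 × 22 = 946 ≡ 1 (mod 105)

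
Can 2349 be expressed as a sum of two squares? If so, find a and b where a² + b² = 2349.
18² + 45² (a=18, b=45)

Factorization: 2349 = 3^4 × 29
By Fermat: n is sum of two squares iff every prime p ≡ 3 (mod 4) appears to even power.
All primes ≡ 3 (mod 4) appear to even power.
Search a = 0, 1, 2, … for 2349 - a² a perfect square: first hit at a = 18: 2349 - 324 = 2025 = 45².
2349 = 18² + 45² = 324 + 2025 ✓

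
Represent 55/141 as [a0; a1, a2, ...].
[0; 2, 1, 1, 3, 2, 3]

Euclidean algorithm steps:
55 = 0 × 141 + 55
141 = 2 × 55 + 31
55 = 1 × 31 + 24
31 = 1 × 24 + 7
24 = 3 × 7 + 3
7 = 2 × 3 + 1
3 = 3 × 1 + 0
Continued fraction: [0; 2, 1, 1, 3, 2, 3]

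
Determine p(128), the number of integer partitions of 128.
4351078600

p(n) counts ways to write n as a sum of positive integers (order ignored).
Euler's pentagonal recurrence: p(k) = p(k-1) + p(k-2) - p(k-5) - p(k-7) + p(k-12) + p(k-15) - ... (offsets j(3j∓1)/2, signs ++--, p(0)=1, p(<0)=0).
DP table for k = 0..127: p(0)=1, p(1)=1, p(2)=2, p(3)=3, p(4)=5, p(5)=7, p(6)=11, p(7)=15, p(8)=22, p(9)=30, p(10)=42, p(11)=56, p(12)=77, p(13)=101, p(14)=135, p(15)=176, p(16)=231, p(17)=297, p(18)=385, p(19)=490, p(20)=627, p(21)=792, p(22)=1002, p(23)=1255, p(24)=1575, p(25)=1958, p(26)=2436, p(27)=3010, p(28)=3718, p(29)=4565, p(30)=5604, p(31)=6842, p(32)=8349, p(33)=10143, p(34)=12310, p(35)=14883, p(36)=17977, p(37)=21637, p(38)=26015, p(39)=31185, p(40)=37338, p(41)=44583, p(42)=53174, p(43)=63261, p(44)=75175, p(45)=89134, p(46)=105558, p(47)=124754, p(48)=147273, p(49)=173525, p(50)=204226, p(51)=239943, p(52)=281589, p(53)=329931, p(54)=386155, p(55)=451276, p(56)=526823, p(57)=614154, p(58)=715220, p(59)=831820, p(60)=966467, p(61)=1121505, p(62)=1300156, p(63)=1505499, p(64)=1741630, p(65)=2012558, p(66)=2323520, p(67)=2679689, p(68)=3087735, p(69)=3554345, p(70)=4087968, p(71)=4697205, p(72)=5392783, p(73)=6185689, p(74)=7089500, p(75)=8118264, p(76)=9289091, p(77)=10619863, p(78)=12132164, p(79)=13848650, p(80)=15796476, p(81)=18004327, p(82)=20506255, p(83)=23338469, p(84)=26543660, p(85)=30167357, p(86)=34262962, p(87)=38887673, p(88)=44108109, p(89)=49995925, p(90)=56634173, p(91)=64112359, p(92)=72533807, p(93)=82010177, p(94)=92669720, p(95)=104651419, p(96)=118114304, p(97)=133230930, p(98)=150198136, p(99)=169229875, p(100)=190569292, p(101)=214481126, p(102)=241265379, p(103)=271248950, p(104)=304801365, p(105)=342325709, p(106)=384276336, p(107)=431149389, p(108)=483502844, p(109)=541946240, p(110)=607163746, p(111)=679903203, p(112)=761002156, p(113)=851376628, p(114)=952050665, p(115)=1064144451, p(116)=1188908248, p(117)=1327710076, p(118)=1482074143, p(119)=1653668665, p(120)=1844349560, p(121)=2056148051, p(122)=2291320912, p(123)=2552338241, p(124)=2841940500, p(125)=3163127352, p(126)=3519222692, p(127)=3913864295.
Final step: p(128) = p(127) + p(126) - p(123) - p(121) + p(116) + p(113) - p(106) - p(102) + p(93) + p(88) - p(77) - p(71) + p(58) + p(51) - p(36) - p(28) + p(11) + p(2)
= 3913864295 + 3519222692 - 2552338241 - 2056148051 + 1188908248 + 851376628 - 384276336 - 241265379 + 82010177 + 44108109 - 10619863 - 4697205 + 715220 + 239943 - 17977 - 3718 + 56 + 2
= 4351078600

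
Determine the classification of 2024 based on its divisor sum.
abundant

Proper divisors of 2024: sum = 1 + 2 + 4 + 8 + 11 + 22 + 23 + 44 + 46 + 88 + 92 + 184 + 253 + 506 + 1012 = 2296
Since 2296 > 2024, 2024 is abundant.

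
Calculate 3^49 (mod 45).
18

Repeated squaring. Binary of 49 = 110001.
3^1 ≡ 3 (mod 45); 3^2 ≡ 9 (mod 45); 3^4 ≡ 36 (mod 45); 3^8 ≡ 36 (mod 45); 3^16 ≡ 36 (mod 45); 3^32 ≡ 36 (mod 45)
3^49 = 3^1 × 3^16 × 3^32 ≡ 18 (mod 45)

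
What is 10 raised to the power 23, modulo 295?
190

Repeated squaring. Binary of 23 = 10111.
10^1 ≡ 10 (mod 295); 10^2 ≡ 100 (mod 295); 10^4 ≡ 265 (mod 295); 10^8 ≡ 15 (mod 295); 10^16 ≡ 225 (mod 295)
10^23 = 10^1 × 10^2 × 10^4 × 10^16 ≡ 190 (mod 295)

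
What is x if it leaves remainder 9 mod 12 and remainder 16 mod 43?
489

Using Chinese Remainder Theorem:
M = 12 × 43 = 516
M1 = 43, M2 = 12
y1 = 43^(-1) mod 12 = 7
y2 = 12^(-1) mod 43 = 18
x = (9×43×7 + 16×12×18) mod 516 = 489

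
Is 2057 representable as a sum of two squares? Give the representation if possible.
11² + 44² (a=11, b=44)

Factorization: 2057 = 11^2 × 17
By Fermat: n is sum of two squares iff every prime p ≡ 3 (mod 4) appears to even power.
All primes ≡ 3 (mod 4) appear to even power.
Search a = 0, 1, 2, … for 2057 - a² a perfect square: first hit at a = 11: 2057 - 121 = 1936 = 44².
2057 = 11² + 44² = 121 + 1936 ✓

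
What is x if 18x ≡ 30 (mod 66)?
x ≡ 9 (mod 11)

gcd(18, 66) = 6, which divides 30, so solutions exist.
Divide through by 6: 3x ≡ 5 (mod 11).
Find 3^(-1) mod 11 by the extended Euclidean algorithm:
11 = 3 × 3 + 2  ⟹  2 = (1)·11 + (-3)·3
3 = 1 × 2 + 1  ⟹  1 = (-1)·11 + (4)·3
So (4)·3 ≡ 1 (mod 11), i.e. 3^(-1) ≡ 4 (mod 11).
x ≡ 4 × 5 = 20 ≡ 9 (mod 11).
Check: 18 × 9 = 162 ≡ 30 (mod 66).
x ≡ 9 (mod 11), giving 6 solutions mod 66.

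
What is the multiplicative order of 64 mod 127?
7

127 is prime, so ord(64) divides φ(127) = 126.
Divisors of 126: 1, 2, 3, 6, 7, 9, 14, 18, 21, 42, 63, 126.
Repeated squaring: 64^1 ≡ 64, 64^2 ≡ 32, 64^4 ≡ 8, 64^8 ≡ 64, 64^16 ≡ 32, 64^32 ≡ 8, 64^64 ≡ 64 (mod 127).
Test 64^d mod 127 for each divisor d in increasing order:
64^1 ≡ 64
64^2 ≡ 32
64^3 = 64^2·64^1 ≡ 16
64^6 = 64^4·64^2 ≡ 2
64^7 = 64^4·64^2·64^1 ≡ 1  ← first divisor giving 1
The order is 7.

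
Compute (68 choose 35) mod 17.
0

Using Lucas' theorem:
Write n=68 and k=35 in base 17:
n in base 17: [4, 0]
k in base 17: [2, 1]
C(68,35) mod 17 = ∏ C(n_i, k_i) mod 17
Digit binomials (mod 17): C(4,2) = 6; C(0,1) = 0 (k_i > n_i)
Product: 6 × 0 = 0 ≡ 0 (mod 17)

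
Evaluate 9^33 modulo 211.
203

Repeated squaring. Binary of 33 = 100001.
9^1 ≡ 9 (mod 211); 9^2 ≡ 81 (mod 211); 9^4 ≡ 20 (mod 211); 9^8 ≡ 189 (mod 211); 9^16 ≡ 62 (mod 211); 9^32 ≡ 46 (mod 211)
9^33 = 9^1 × 9^32 ≡ 203 (mod 211)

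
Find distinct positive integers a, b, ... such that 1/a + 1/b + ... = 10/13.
1/2 + 1/4 + 1/52

Greedy algorithm:
10/13: ceiling(13/10) = 2, use 1/2
7/26: ceiling(26/7) = 4, use 1/4
1/52: ceiling(52/1) = 52, use 1/52
Result: 10/13 = 1/2 + 1/4 + 1/52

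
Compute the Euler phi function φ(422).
210

422 = 2 × 211
φ(n) = n × ∏(1 - 1/p) for each prime p dividing n
φ(422) = 422 × (1 - 1/2) × (1 - 1/211) = 210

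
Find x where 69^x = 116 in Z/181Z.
50

Baby-step giant-step with step n = ⌈√181⌉ = 14.
Baby steps 69^j mod 181 (j:value) for j=0..13: 0:1, 1:69, 2:55, 3:175, 4:129, 5:32, 6:36, 7:131, 8:170, 9:146, 10:119, 11:66, 12:29, 13:10.
Giant-step multiplier: 69^(-14) ≡ 69^(180-14) = 69^166 ≡ 165 (mod 181).
Giant steps γ_i = 116·165^i mod 181: γ_0=116, γ_1=135, γ_2=12, γ_3=170 (in table at j=8).
x = i·n + j = 3·14 + 8 = 50.
Check: 69^50 ≡ 116 (mod 181).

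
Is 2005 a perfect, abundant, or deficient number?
deficient

Proper divisors of 2005: sum = 1 + 5 + 401 = 407
Since 407 < 2005, 2005 is deficient.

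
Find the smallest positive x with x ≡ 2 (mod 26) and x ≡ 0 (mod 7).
28

Using Chinese Remainder Theorem:
M = 26 × 7 = 182
M1 = 7, M2 = 26
y1 = 7^(-1) mod 26 = 15
y2 = 26^(-1) mod 7 = 3
x = (2×7×15 + 0×26×3) mod 182 = 28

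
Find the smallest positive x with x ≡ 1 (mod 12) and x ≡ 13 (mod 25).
13

Using Chinese Remainder Theorem:
M = 12 × 25 = 300
M1 = 25, M2 = 12
y1 = 25^(-1) mod 12 = 1
y2 = 12^(-1) mod 25 = 23
x = (1×25×1 + 13×12×23) mod 300 = 13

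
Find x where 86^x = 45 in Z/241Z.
118

Baby-step giant-step with step n = ⌈√241⌉ = 16.
Baby steps 86^j mod 241 (j:value) for j=0..15: 0:1, 1:86, 2:166, 3:57, 4:82, 5:63, 6:116, 7:95, 8:217, 9:105, 10:113, 11:78, 12:201, 13:175, 14:108, 15:130.
Giant-step multiplier: 86^(-16) ≡ 86^(240-16) = 86^224 ≡ 100 (mod 241).
Giant steps γ_i = 45·100^i mod 241: γ_0=45, γ_1=162, γ_2=53, γ_3=239, γ_4=41, γ_5=3, γ_6=59, γ_7=116 (in table at j=6).
x = i·n + j = 7·16 + 6 = 118.
Check: 86^118 ≡ 45 (mod 241).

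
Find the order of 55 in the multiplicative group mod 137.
136

137 is prime, so ord(55) divides φ(137) = 136.
Divisors of 136: 1, 2, 4, 8, 17, 34, 68, 136.
Repeated squaring: 55^1 ≡ 55, 55^2 ≡ 11, 55^4 ≡ 121, 55^8 ≡ 119, 55^16 ≡ 50, 55^32 ≡ 34, 55^64 ≡ 60, 55^128 ≡ 38 (mod 137).
Test 55^d mod 137 for each divisor d in increasing order:
55^1 ≡ 55
55^2 ≡ 11
55^4 ≡ 121
55^8 ≡ 119
55^17 = 55^16·55^1 ≡ 10
55^34 = 55^32·55^2 ≡ 100
55^68 = 55^64·55^4 ≡ 136
55^136 = 55^128·55^8 ≡ 1  ← first divisor giving 1
The order is 136.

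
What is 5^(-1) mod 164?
33

gcd(5, 164) = 1, so the inverse exists.
Extended Euclidean algorithm on (164, 5):
164 = 32 × 5 + 4  ⟹  4 = (1)·164 + (-32)·5
5 = 1 × 4 + 1  ⟹  1 = (-1)·164 + (33)·5
So (33)·5 ≡ 1 (mod 164), i.e. 5^(-1) ≡ 33 (mod 164).
Check: 5 × 33 = 165 ≡ 1 (mod 164)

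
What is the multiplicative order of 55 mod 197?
98

197 is prime, so ord(55) divides φ(197) = 196.
Divisors of 196: 1, 2, 4, 7, 14, 28, 49, 98, 196.
Repeated squaring: 55^1 ≡ 55, 55^2 ≡ 70, 55^4 ≡ 172, 55^8 ≡ 34, 55^16 ≡ 171, 55^32 ≡ 85, 55^64 ≡ 133, 55^128 ≡ 156 (mod 197).
Test 55^d mod 197 for each divisor d in increasing order:
55^1 ≡ 55
55^2 ≡ 70
55^4 ≡ 172
55^7 = 55^4·55^2·55^1 ≡ 83
55^14 = 55^8·55^4·55^2 ≡ 191
55^28 = 55^16·55^8·55^4 ≡ 36
55^49 = 55^32·55^16·55^1 ≡ 196
55^98 = 55^64·55^32·55^2 ≡ 1  ← first divisor giving 1
The order is 98.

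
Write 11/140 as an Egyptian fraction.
1/13 + 1/607 + 1/1104740

Greedy algorithm:
11/140: ceiling(140/11) = 13, use 1/13
3/1820: ceiling(1820/3) = 607, use 1/607
1/1104740: ceiling(1104740/1) = 1104740, use 1/1104740
Result: 11/140 = 1/13 + 1/607 + 1/1104740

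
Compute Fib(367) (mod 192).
61

Matrix identity: Q^n = [[F_(n+1), F_n], [F_n, F_(n-1)]] with Q = [[1,1],[1,0]].
n = 367 = 101101111₂. Square-and-multiply, entries mod 192:
Q^1 = [[1,1],[1,0]]
Q^2 = (Q^1)² = [[2,1],[1,1]]
Q^5 = (Q^2)²·Q = [[8,5],[5,3]]
Q^11 = (Q^5)²·Q = [[144,89],[89,55]]
Q^22 = (Q^11)² = [[49,47],[47,2]]
Q^45 = (Q^22)²·Q = [[95,2],[2,93]]
Q^91 = (Q^45)²·Q = [[189,5],[5,184]]
Q^183 = (Q^91)²·Q = [[171,34],[34,137]]
Q^367 = (Q^183)²·Q = [[165,61],[61,104]]
F_367 mod 192 = Q^367[0][1] = 61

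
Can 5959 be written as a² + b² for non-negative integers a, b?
Not possible

Factorization: 5959 = 59 × 101
By Fermat: n is sum of two squares iff every prime p ≡ 3 (mod 4) appears to even power.
Prime(s) ≡ 3 (mod 4) with odd exponent: [(59, 1)]
Therefore 5959 cannot be expressed as a² + b².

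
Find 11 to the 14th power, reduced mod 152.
121

Repeated squaring. Binary of 14 = 1110.
11^1 ≡ 11 (mod 152); 11^2 ≡ 121 (mod 152); 11^4 ≡ 49 (mod 152); 11^8 ≡ 121 (mod 152)
11^14 = 11^2 × 11^4 × 11^8 ≡ 121 (mod 152)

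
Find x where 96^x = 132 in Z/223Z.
36

Baby-step giant-step with step n = ⌈√223⌉ = 15.
Baby steps 96^j mod 223 (j:value) for j=0..14: 0:1, 1:96, 2:73, 3:95, 4:200, 5:22, 6:105, 7:45, 8:83, 9:163, 10:38, 11:80, 12:98, 13:42, 14:18.
Giant-step multiplier: 96^(-15) ≡ 96^(222-15) = 96^207 ≡ 219 (mod 223).
Giant steps γ_i = 132·219^i mod 223: γ_0=132, γ_1=141, γ_2=105 (in table at j=6).
x = i·n + j = 2·15 + 6 = 36.
Check: 96^36 ≡ 132 (mod 223).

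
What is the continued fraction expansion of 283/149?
[1; 1, 8, 1, 14]

Euclidean algorithm steps:
283 = 1 × 149 + 134
149 = 1 × 134 + 15
134 = 8 × 15 + 14
15 = 1 × 14 + 1
14 = 14 × 1 + 0
Continued fraction: [1; 1, 8, 1, 14]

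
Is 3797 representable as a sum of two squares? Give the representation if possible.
41² + 46² (a=41, b=46)

Factorization: 3797 = 3797
By Fermat: n is sum of two squares iff every prime p ≡ 3 (mod 4) appears to even power.
All primes ≡ 3 (mod 4) appear to even power.
Search a = 0, 1, 2, … for 3797 - a² a perfect square: first hit at a = 41: 3797 - 1681 = 2116 = 46².
3797 = 41² + 46² = 1681 + 2116 ✓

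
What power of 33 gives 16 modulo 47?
18

Baby-step giant-step with step n = ⌈√47⌉ = 7.
Baby steps 33^j mod 47 (j:value) for j=0..6: 0:1, 1:33, 2:8, 3:29, 4:17, 5:44, 6:42.
Giant-step multiplier: 33^(-7) ≡ 33^(46-7) = 33^39 ≡ 45 (mod 47).
Giant steps γ_i = 16·45^i mod 47: γ_0=16, γ_1=15, γ_2=17 (in table at j=4).
x = i·n + j = 2·7 + 4 = 18.
Check: 33^18 ≡ 16 (mod 47).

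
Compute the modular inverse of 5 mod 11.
9

gcd(5, 11) = 1, so the inverse exists.
Extended Euclidean algorithm on (11, 5):
11 = 2 × 5 + 1  ⟹  1 = (1)·11 + (-2)·5
So (-2)·5 ≡ 1 (mod 11), i.e. 5^(-1) ≡ -2 ≡ 9 (mod 11).
Check: 5 × 9 = 45 ≡ 1 (mod 11)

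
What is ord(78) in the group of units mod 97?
32

97 is prime, so ord(78) divides φ(97) = 96.
Divisors of 96: 1, 2, 3, 4, 6, 8, 12, 16, 24, 32, 48, 96.
Repeated squaring: 78^1 ≡ 78, 78^2 ≡ 70, 78^4 ≡ 50, 78^8 ≡ 75, 78^16 ≡ 96, 78^32 ≡ 1, 78^64 ≡ 1 (mod 97).
Test 78^d mod 97 for each divisor d in increasing order:
78^1 ≡ 78
78^2 ≡ 70
78^3 = 78^2·78^1 ≡ 28
78^4 ≡ 50
78^6 = 78^4·78^2 ≡ 8
78^8 ≡ 75
78^12 = 78^8·78^4 ≡ 64
78^16 ≡ 96
78^24 = 78^16·78^8 ≡ 22
78^32 ≡ 1  ← first divisor giving 1
The order is 32.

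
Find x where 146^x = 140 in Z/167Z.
35

Baby-step giant-step with step n = ⌈√167⌉ = 13.
Baby steps 146^j mod 167 (j:value) for j=0..12: 0:1, 1:146, 2:107, 3:91, 4:93, 5:51, 6:98, 7:113, 8:132, 9:67, 10:96, 11:155, 12:85.
Giant-step multiplier: 146^(-13) ≡ 146^(166-13) = 146^153 ≡ 106 (mod 167).
Giant steps γ_i = 140·106^i mod 167: γ_0=140, γ_1=144, γ_2=67 (in table at j=9).
x = i·n + j = 2·13 + 9 = 35.
Check: 146^35 ≡ 140 (mod 167).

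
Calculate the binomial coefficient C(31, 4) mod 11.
5

Using Lucas' theorem:
Write n=31 and k=4 in base 11:
n in base 11: [2, 9]
k in base 11: [0, 4]
C(31,4) mod 11 = ∏ C(n_i, k_i) mod 11
Digit binomials (mod 11): C(2,0) = 1; C(9,4) = 126 ≡ 5
Product: 1 × 5 = 5 ≡ 5 (mod 11)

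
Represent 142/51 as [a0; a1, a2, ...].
[2; 1, 3, 1, 1, 1, 3]

Euclidean algorithm steps:
142 = 2 × 51 + 40
51 = 1 × 40 + 11
40 = 3 × 11 + 7
11 = 1 × 7 + 4
7 = 1 × 4 + 3
4 = 1 × 3 + 1
3 = 3 × 1 + 0
Continued fraction: [2; 1, 3, 1, 1, 1, 3]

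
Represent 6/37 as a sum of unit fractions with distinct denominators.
1/7 + 1/52 + 1/13468

Greedy algorithm:
6/37: ceiling(37/6) = 7, use 1/7
5/259: ceiling(259/5) = 52, use 1/52
1/13468: ceiling(13468/1) = 13468, use 1/13468
Result: 6/37 = 1/7 + 1/52 + 1/13468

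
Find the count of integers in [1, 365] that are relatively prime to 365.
288

365 = 5 × 73
φ(n) = n × ∏(1 - 1/p) for each prime p dividing n
φ(365) = 365 × (1 - 1/5) × (1 - 1/73) = 288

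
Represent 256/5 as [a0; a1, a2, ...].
[51; 5]

Euclidean algorithm steps:
256 = 51 × 5 + 1
5 = 5 × 1 + 0
Continued fraction: [51; 5]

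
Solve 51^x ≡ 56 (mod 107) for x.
54

Baby-step giant-step with step n = ⌈√107⌉ = 11.
Baby steps 51^j mod 107 (j:value) for j=0..10: 0:1, 1:51, 2:33, 3:78, 4:19, 5:6, 6:92, 7:91, 8:40, 9:7, 10:36.
Giant-step multiplier: 51^(-11) ≡ 51^(106-11) = 51^95 ≡ 63 (mod 107).
Giant steps γ_i = 56·63^i mod 107: γ_0=56, γ_1=104, γ_2=25, γ_3=77, γ_4=36 (in table at j=10).
x = i·n + j = 4·11 + 10 = 54.
Check: 51^54 ≡ 56 (mod 107).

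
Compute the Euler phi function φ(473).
420

473 = 11 × 43
φ(n) = n × ∏(1 - 1/p) for each prime p dividing n
φ(473) = 473 × (1 - 1/11) × (1 - 1/43) = 420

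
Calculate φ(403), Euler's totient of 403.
360

403 = 13 × 31
φ(n) = n × ∏(1 - 1/p) for each prime p dividing n
φ(403) = 403 × (1 - 1/13) × (1 - 1/31) = 360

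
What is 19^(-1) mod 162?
145

gcd(19, 162) = 1, so the inverse exists.
Extended Euclidean algorithm on (162, 19):
162 = 8 × 19 + 10  ⟹  10 = (1)·162 + (-8)·19
19 = 1 × 10 + 9  ⟹  9 = (-1)·162 + (9)·19
10 = 1 × 9 + 1  ⟹  1 = (2)·162 + (-17)·19
So (-17)·19 ≡ 1 (mod 162), i.e. 19^(-1) ≡ -17 ≡ 145 (mod 162).
Check: 19 × 145 = 2755 ≡ 1 (mod 162)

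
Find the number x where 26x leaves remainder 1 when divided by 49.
17

gcd(26, 49) = 1, so the inverse exists.
Extended Euclidean algorithm on (49, 26):
49 = 1 × 26 + 23  ⟹  23 = (1)·49 + (-1)·26
26 = 1 × 23 + 3  ⟹  3 = (-1)·49 + (2)·26
23 = 7 × 3 + 2  ⟹  2 = (8)·49 + (-15)·26
3 = 1 × 2 + 1  ⟹  1 = (-9)·49 + (17)·26
So (17)·26 ≡ 1 (mod 49), i.e. 26^(-1) ≡ 17 (mod 49).
Check: 26 × 17 = 442 ≡ 1 (mod 49)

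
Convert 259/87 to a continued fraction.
[2; 1, 42, 2]

Euclidean algorithm steps:
259 = 2 × 87 + 85
87 = 1 × 85 + 2
85 = 42 × 2 + 1
2 = 2 × 1 + 0
Continued fraction: [2; 1, 42, 2]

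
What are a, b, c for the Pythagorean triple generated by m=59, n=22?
(2997, 2596, 3965)

Euclid's formula: a = m² - n², b = 2mn, c = m² + n²
m = 59, n = 22
a = 59² - 22² = 3481 - 484 = 2997
b = 2 × 59 × 22 = 2596
c = 59² + 22² = 3481 + 484 = 3965
Verification: 2997² + 2596² = 8982009 + 6739216 = 15721225 = 3965² ✓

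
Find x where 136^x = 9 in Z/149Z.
34

Baby-step giant-step with step n = ⌈√149⌉ = 13.
Baby steps 136^j mod 149 (j:value) for j=0..12: 0:1, 1:136, 2:20, 3:38, 4:102, 5:15, 6:103, 7:2, 8:123, 9:40, 10:76, 11:55, 12:30.
Giant-step multiplier: 136^(-13) ≡ 136^(148-13) = 136^135 ≡ 34 (mod 149).
Giant steps γ_i = 9·34^i mod 149: γ_0=9, γ_1=8, γ_2=123 (in table at j=8).
x = i·n + j = 2·13 + 8 = 34.
Check: 136^34 ≡ 9 (mod 149).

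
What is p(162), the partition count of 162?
129913904637

p(n) counts ways to write n as a sum of positive integers (order ignored).
Euler's pentagonal recurrence: p(k) = p(k-1) + p(k-2) - p(k-5) - p(k-7) + p(k-12) + p(k-15) - ... (offsets j(3j∓1)/2, signs ++--, p(0)=1, p(<0)=0).
DP table for k = 0..161: p(0)=1, p(1)=1, p(2)=2, p(3)=3, p(4)=5, p(5)=7, p(6)=11, p(7)=15, p(8)=22, p(9)=30, p(10)=42, p(11)=56, p(12)=77, p(13)=101, p(14)=135, p(15)=176, p(16)=231, p(17)=297, p(18)=385, p(19)=490, p(20)=627, p(21)=792, p(22)=1002, p(23)=1255, p(24)=1575, p(25)=1958, p(26)=2436, p(27)=3010, p(28)=3718, p(29)=4565, p(30)=5604, p(31)=6842, p(32)=8349, p(33)=10143, p(34)=12310, p(35)=14883, p(36)=17977, p(37)=21637, p(38)=26015, p(39)=31185, p(40)=37338, p(41)=44583, p(42)=53174, p(43)=63261, p(44)=75175, p(45)=89134, p(46)=105558, p(47)=124754, p(48)=147273, p(49)=173525, p(50)=204226, p(51)=239943, p(52)=281589, p(53)=329931, p(54)=386155, p(55)=451276, p(56)=526823, p(57)=614154, p(58)=715220, p(59)=831820, p(60)=966467, p(61)=1121505, p(62)=1300156, p(63)=1505499, p(64)=1741630, p(65)=2012558, p(66)=2323520, p(67)=2679689, p(68)=3087735, p(69)=3554345, p(70)=4087968, p(71)=4697205, p(72)=5392783, p(73)=6185689, p(74)=7089500, p(75)=8118264, p(76)=9289091, p(77)=10619863, p(78)=12132164, p(79)=13848650, p(80)=15796476, p(81)=18004327, p(82)=20506255, p(83)=23338469, p(84)=26543660, p(85)=30167357, p(86)=34262962, p(87)=38887673, p(88)=44108109, p(89)=49995925, p(90)=56634173, p(91)=64112359, p(92)=72533807, p(93)=82010177, p(94)=92669720, p(95)=104651419, p(96)=118114304, p(97)=133230930, p(98)=150198136, p(99)=169229875, p(100)=190569292, p(101)=214481126, p(102)=241265379, p(103)=271248950, p(104)=304801365, p(105)=342325709, p(106)=384276336, p(107)=431149389, p(108)=483502844, p(109)=541946240, p(110)=607163746, p(111)=679903203, p(112)=761002156, p(113)=851376628, p(114)=952050665, p(115)=1064144451, p(116)=1188908248, p(117)=1327710076, p(118)=1482074143, p(119)=1653668665, p(120)=1844349560, p(121)=2056148051, p(122)=2291320912, p(123)=2552338241, p(124)=2841940500, p(125)=3163127352, p(126)=3519222692, p(127)=3913864295, p(128)=4351078600, p(129)=4835271870, p(130)=5371315400, p(131)=5964539504, p(132)=6620830889, p(133)=7346629512, p(134)=8149040695, p(135)=9035836076, p(136)=10015581680, p(137)=11097645016, p(138)=12292341831, p(139)=13610949895, p(140)=15065878135, p(141)=16670689208, p(142)=18440293320, p(143)=20390982757, p(144)=22540654445, p(145)=24908858009, p(146)=27517052599, p(147)=30388671978, p(148)=33549419497, p(149)=37027355200, p(150)=40853235313, p(151)=45060624582, p(152)=49686288421, p(153)=54770336324, p(154)=60356673280, p(155)=66493182097, p(156)=73232243759, p(157)=80630964769, p(158)=88751778802, p(159)=97662728555, p(160)=107438159466, p(161)=118159068427.
Final step: p(162) = p(161) + p(160) - p(157) - p(155) + p(150) + p(147) - p(140) - p(136) + p(127) + p(122) - p(111) - p(105) + p(92) + p(85) - p(70) - p(62) + p(45) + p(36) - p(17) - p(7)
= 118159068427 + 107438159466 - 80630964769 - 66493182097 + 40853235313 + 30388671978 - 15065878135 - 10015581680 + 3913864295 + 2291320912 - 679903203 - 342325709 + 72533807 + 30167357 - 4087968 - 1300156 + 89134 + 17977 - 297 - 15
= 129913904637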